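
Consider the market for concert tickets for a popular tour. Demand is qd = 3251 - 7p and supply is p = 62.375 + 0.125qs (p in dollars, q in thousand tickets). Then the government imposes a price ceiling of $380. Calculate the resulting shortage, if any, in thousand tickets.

Rearranging supply gives qs = 8p - 499. In a free market, 3251 - 7p = 8p - 499 gives the equilibrium p* = 250, q* = 1501.
Since 380 is above p* = 250, the ceiling does not bind and the free-market outcome prevails.
Since the control does not bind, there is no shortage.

0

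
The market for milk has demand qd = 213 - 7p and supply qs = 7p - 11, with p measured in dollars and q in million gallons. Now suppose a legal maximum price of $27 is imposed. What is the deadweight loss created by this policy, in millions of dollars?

0

Setting quantity demanded equal to quantity supplied, 213 - 7p = 7p - 11, gives p* = 16 and q* = 101.
Since 27 is above p* = 16, the ceiling does not bind and the free-market outcome prevails.
Since the control does not bind, no trades are prevented and deadweight loss is zero.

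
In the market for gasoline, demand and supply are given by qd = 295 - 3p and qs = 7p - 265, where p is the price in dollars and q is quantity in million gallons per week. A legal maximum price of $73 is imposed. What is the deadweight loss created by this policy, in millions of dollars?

In a free market, 295 - 3p = 7p - 265 gives the equilibrium p* = 56, q* = 127.
The ceiling of 73 is above the equilibrium price 56, so it is not binding; the market clears at p* = 56, q* = 127.
Since the control does not bind, no trades are prevented and deadweight loss is zero.

0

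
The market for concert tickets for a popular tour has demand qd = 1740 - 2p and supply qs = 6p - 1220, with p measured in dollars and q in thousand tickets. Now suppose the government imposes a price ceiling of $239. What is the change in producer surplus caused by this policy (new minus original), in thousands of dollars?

-79517

Setting quantity demanded equal to quantity supplied, 1740 - 2p = 6p - 1220, gives p* = 370 and q* = 1000.
Because the ceiling (239) lies below the market-clearing price, it is binding.
At p = 239: qd = 1740 - 2·239 = 1262 and qs = 6·239 - 1220 = 214.
Producer surplus without the control is ½ · (370 - 610/3) · 1000 = 250000/3.
With the ceiling, producers sell 214 units at 239, so PS = ½ · (239 - 610/3) · 214 = 11449/3.
Change in producer surplus = 11449/3 - 250000/3 = -79517.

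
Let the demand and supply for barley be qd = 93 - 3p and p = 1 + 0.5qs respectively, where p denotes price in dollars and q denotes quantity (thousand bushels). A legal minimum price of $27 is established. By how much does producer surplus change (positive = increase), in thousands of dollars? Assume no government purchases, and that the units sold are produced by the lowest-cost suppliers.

Rearranging supply gives qs = 2p - 2. Setting quantity demanded equal to quantity supplied, 93 - 3p = 2p - 2, gives p* = 19 and q* = 36.
Because the floor (27) lies above the market-clearing price, it is binding.
At p = 27: qd = 93 - 3·27 = 12 and qs = 2·27 - 2 = 52.
Producer surplus without the control is ½ · (19 - 1) · 36 = 324.
With the floor, 12 units are sold at 27. The supply price at q = 12 is 7, so PS = ½ · [(27 - 1) + (27 - 7)] · 12 = 276.
Change in producer surplus = 276 - 324 = -48.

-48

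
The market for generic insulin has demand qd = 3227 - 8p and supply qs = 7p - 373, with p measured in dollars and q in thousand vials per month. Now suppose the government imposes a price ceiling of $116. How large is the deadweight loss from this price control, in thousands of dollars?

In a free market, 3227 - 8p = 7p - 373 gives the equilibrium p* = 240, q* = 1307.
Since 116 < 240, the ceiling is binding.
At p = 116: qd = 3227 - 8·116 = 2299 and qs = 7·116 - 373 = 439.
Quantity traded falls to 439. At q = 439 the demand price is (3227 - 439)/8 = 348.5 and the supply price is (373 + 439)/7 = 116.
Deadweight loss = ½ · (348.5 - 116) · (1307 - 439) = ½ · 232.5 · 868 = 100905.

100905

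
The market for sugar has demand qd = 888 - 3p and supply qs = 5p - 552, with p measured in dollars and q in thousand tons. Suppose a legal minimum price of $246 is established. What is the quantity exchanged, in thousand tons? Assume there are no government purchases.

150

Setting quantity demanded equal to quantity supplied, 888 - 3p = 5p - 552, gives p* = 180 and q* = 348.
The floor of 246 is above the equilibrium price 180, so it binds.
At p = 246: qd = 888 - 3·246 = 150 and qs = 5·246 - 552 = 678.
The quantity actually transacted is the short side, demand: 150.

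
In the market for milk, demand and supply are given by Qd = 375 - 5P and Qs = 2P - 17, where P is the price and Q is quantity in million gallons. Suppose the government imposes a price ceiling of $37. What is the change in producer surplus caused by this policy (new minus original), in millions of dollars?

In a free market, 375 - 5P = 2P - 17 gives the equilibrium P* = 56, Q* = 95.
Since 37 < 56, the ceiling is binding.
At P = 37: Qd = 375 - 5·37 = 190 and Qs = 2·37 - 17 = 57.
Producer surplus without the control is ½ · (56 - 8.5) · 95 = 2256.25.
With the ceiling, producers sell 57 units at 37, so PS = ½ · (37 - 8.5) · 57 = 812.25.
Change in producer surplus = 812.25 - 2256.25 = -1444.

-1444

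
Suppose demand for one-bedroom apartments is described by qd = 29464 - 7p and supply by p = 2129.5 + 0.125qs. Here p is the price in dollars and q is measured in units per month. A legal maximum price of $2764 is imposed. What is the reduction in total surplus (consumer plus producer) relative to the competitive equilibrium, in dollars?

967680

Rearranging supply gives qs = 8p - 17036. Setting quantity demanded equal to quantity supplied, 29464 - 7p = 8p - 17036, gives p* = 3100 and q* = 7764.
Since 2764 < 3100, the ceiling is binding.
At p = 2764: qd = 29464 - 7·2764 = 10116 and qs = 8·2764 - 17036 = 5076.
Quantity traded falls to 5076. At q = 5076 the demand price is (29464 - 5076)/7 = 3484 and the supply price is (17036 + 5076)/8 = 2764.
Deadweight loss = ½ · (3484 - 2764) · (7764 - 5076) = ½ · 720 · 2688 = 967680.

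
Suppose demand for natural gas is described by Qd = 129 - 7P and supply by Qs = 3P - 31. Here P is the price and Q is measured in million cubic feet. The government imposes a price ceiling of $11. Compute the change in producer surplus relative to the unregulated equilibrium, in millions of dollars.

Without the control the market clears where 129 - 7P = 3P - 31, i.e. P* = 16 and Q* = 17.
The ceiling of 11 is below the equilibrium price 16, so it binds.
At P = 11: Qd = 129 - 7·11 = 52 and Qs = 3·11 - 31 = 2.
Producer surplus without the control is ½ · (16 - 31/3) · 17 = 289/6.
With the ceiling, producers sell 2 units at 11, so PS = ½ · (11 - 31/3) · 2 = 2/3.
Change in producer surplus = 2/3 - 289/6 = -47.5.

-47.5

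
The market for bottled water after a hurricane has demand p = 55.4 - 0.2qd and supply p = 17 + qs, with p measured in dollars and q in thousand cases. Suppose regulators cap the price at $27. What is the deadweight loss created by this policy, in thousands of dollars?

Rearranging demand gives qd = 277 - 5p; rearranging supply gives qs = p - 17. Without the control the market clears where 277 - 5p = p - 17, i.e. p* = 49 and q* = 32.
The ceiling of 27 is below the equilibrium price 49, so it binds.
At p = 27: qd = 277 - 5·27 = 142 and qs = 27 - 17 = 10.
Quantity traded falls to 10. At q = 10 the demand price is (277 - 10)/5 = 53.4 and the supply price is 17 + 10 = 27.
Deadweight loss = ½ · (53.4 - 27) · (32 - 10) = ½ · 26.4 · 22 = 290.4.

290.4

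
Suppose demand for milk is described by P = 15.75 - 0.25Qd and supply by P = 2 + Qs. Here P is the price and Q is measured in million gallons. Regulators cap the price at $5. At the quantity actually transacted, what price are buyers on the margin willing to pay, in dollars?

Rearranging demand gives Qd = 63 - 4P; rearranging supply gives Qs = P - 2. Equilibrium: 63 - 4P = P - 2, so 65 = 5P and P* = 13, Q* = 11.
The ceiling of 5 is below the equilibrium price 13, so it binds.
At P = 5: Qd = 63 - 4·5 = 43 and Qs = 5 - 2 = 3.
Only 3 units reach the market. On the demand curve, the marginal buyer's willingness to pay at Q = 3 is (63 - 3)/4 = 15.

15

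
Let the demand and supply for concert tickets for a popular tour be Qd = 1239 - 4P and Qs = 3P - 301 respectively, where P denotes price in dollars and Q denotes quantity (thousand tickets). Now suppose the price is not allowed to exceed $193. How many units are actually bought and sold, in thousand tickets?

278

In a free market, 1239 - 4P = 3P - 301 gives the equilibrium P* = 220, Q* = 359.
Since 193 < 220, the ceiling is binding.
At P = 193: Qd = 1239 - 4·193 = 467 and Qs = 3·193 - 301 = 278.
The quantity actually transacted is the short side, supply: 278.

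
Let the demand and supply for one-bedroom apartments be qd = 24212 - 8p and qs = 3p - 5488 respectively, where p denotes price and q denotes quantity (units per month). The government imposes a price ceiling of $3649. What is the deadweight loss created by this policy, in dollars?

0

Without the control the market clears where 24212 - 8p = 3p - 5488, i.e. p* = 2700 and q* = 2612.
The ceiling of 3649 is above the equilibrium price 2700, so it is not binding; the market clears at p* = 2700, q* = 2612.
Since the control does not bind, no trades are prevented and deadweight loss is zero.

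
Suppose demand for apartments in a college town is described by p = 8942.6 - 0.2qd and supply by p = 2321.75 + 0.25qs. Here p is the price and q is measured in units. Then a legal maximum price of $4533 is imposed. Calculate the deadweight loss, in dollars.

7747520.4

Rearranging demand gives qd = 44713 - 5p; rearranging supply gives qs = 4p - 9287. Equilibrium: 44713 - 5p = 4p - 9287, so 54000 = 9p and p* = 6000, q* = 14713.
The ceiling of 4533 is below the equilibrium price 6000, so it binds.
At p = 4533: qd = 44713 - 5·4533 = 22048 and qs = 4·4533 - 9287 = 8845.
Quantity traded falls to 8845. At q = 8845 the demand price is (44713 - 8845)/5 = 7173.6 and the supply price is (9287 + 8845)/4 = 4533.
Deadweight loss = ½ · (7173.6 - 4533) · (14713 - 8845) = ½ · 2640.6 · 5868 = 7747520.4.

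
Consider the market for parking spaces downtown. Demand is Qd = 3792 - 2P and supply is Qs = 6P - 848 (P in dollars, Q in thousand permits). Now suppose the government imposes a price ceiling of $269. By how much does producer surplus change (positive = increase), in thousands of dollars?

Equilibrium: 3792 - 2P = 6P - 848, so 4640 = 8P and P* = 580, Q* = 2632.
Because the ceiling (269) lies below the market-clearing price, it is binding.
At P = 269: Qd = 3792 - 2·269 = 3254 and Qs = 6·269 - 848 = 766.
Producer surplus without the control is ½ · (580 - 424/3) · 2632 = 1731856/3.
With the ceiling, producers sell 766 units at 269, so PS = ½ · (269 - 424/3) · 766 = 146689/3.
Change in producer surplus = 146689/3 - 1731856/3 = -528389.

-528389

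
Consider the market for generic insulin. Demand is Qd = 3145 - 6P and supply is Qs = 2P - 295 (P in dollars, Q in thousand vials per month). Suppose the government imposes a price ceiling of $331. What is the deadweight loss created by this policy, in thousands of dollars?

13068

Setting quantity demanded equal to quantity supplied, 3145 - 6P = 2P - 295, gives P* = 430 and Q* = 565.
Because the ceiling (331) lies below the market-clearing price, it is binding.
At P = 331: Qd = 3145 - 6·331 = 1159 and Qs = 2·331 - 295 = 367.
Quantity traded falls to 367. At Q = 367 the demand price is (3145 - 367)/6 = 463 and the supply price is (295 + 367)/2 = 331.
Deadweight loss = ½ · (463 - 331) · (565 - 367) = ½ · 132 · 198 = 13068.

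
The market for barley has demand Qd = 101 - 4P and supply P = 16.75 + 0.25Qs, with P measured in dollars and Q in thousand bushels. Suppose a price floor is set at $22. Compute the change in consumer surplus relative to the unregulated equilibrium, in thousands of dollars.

Rearranging supply gives Qs = 4P - 67. In a free market, 101 - 4P = 4P - 67 gives the equilibrium P* = 21, Q* = 17.
Since 22 > 21, the floor is binding.
At P = 22: Qd = 101 - 4·22 = 13 and Qs = 4·22 - 67 = 21.
Consumer surplus without the control is ½ · (25.25 - 21) · 17 = 36.125.
With the floor, consumers buy 13 units at 22, so CS = ½ · (25.25 - 22) · 13 = 21.125.
Change in consumer surplus = 21.125 - 36.125 = -15.

-15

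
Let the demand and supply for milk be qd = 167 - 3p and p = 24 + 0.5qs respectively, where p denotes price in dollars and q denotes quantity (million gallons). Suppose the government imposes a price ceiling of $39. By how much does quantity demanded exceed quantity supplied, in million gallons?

Rearranging supply gives qs = 2p - 48. Without the control the market clears where 167 - 3p = 2p - 48, i.e. p* = 43 and q* = 38.
Because the ceiling (39) lies below the market-clearing price, it is binding.
At p = 39: qd = 167 - 3·39 = 50 and qs = 2·39 - 48 = 30.
Shortage = qd - qs = 50 - 30 = 20.

20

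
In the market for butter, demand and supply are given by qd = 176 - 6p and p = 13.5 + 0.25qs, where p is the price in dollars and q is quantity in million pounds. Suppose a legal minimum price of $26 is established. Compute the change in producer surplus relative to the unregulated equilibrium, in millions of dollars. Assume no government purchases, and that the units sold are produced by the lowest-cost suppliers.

19.5

Rearranging supply gives qs = 4p - 54. Setting quantity demanded equal to quantity supplied, 176 - 6p = 4p - 54, gives p* = 23 and q* = 38.
Since 26 > 23, the floor is binding.
At p = 26: qd = 176 - 6·26 = 20 and qs = 4·26 - 54 = 50.
Producer surplus without the control is ½ · (23 - 13.5) · 38 = 180.5.
With the floor, 20 units are sold at 26. The supply price at q = 20 is 18.5, so PS = ½ · [(26 - 13.5) + (26 - 18.5)] · 20 = 200.
Change in producer surplus = 200 - 180.5 = 19.5.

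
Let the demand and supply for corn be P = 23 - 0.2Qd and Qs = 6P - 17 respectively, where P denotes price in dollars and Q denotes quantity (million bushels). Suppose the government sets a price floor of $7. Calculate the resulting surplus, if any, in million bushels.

Rearranging demand gives Qd = 115 - 5P. Setting quantity demanded equal to quantity supplied, 115 - 5P = 6P - 17, gives P* = 12 and Q* = 55.
The floor of 7 is below the equilibrium price 12, so it is not binding; the market clears at P* = 12, Q* = 55.
Since the control does not bind, there is no surplus.

0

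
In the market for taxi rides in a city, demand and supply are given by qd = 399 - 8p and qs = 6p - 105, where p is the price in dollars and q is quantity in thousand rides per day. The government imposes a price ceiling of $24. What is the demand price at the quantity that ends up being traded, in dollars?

45

Equilibrium: 399 - 8p = 6p - 105, so 504 = 14p and p* = 36, q* = 111.
The ceiling of 24 is below the equilibrium price 36, so it binds.
At p = 24: qd = 399 - 8·24 = 207 and qs = 6·24 - 105 = 39.
Only 39 units reach the market. On the demand curve, the marginal buyer's willingness to pay at q = 39 is (399 - 39)/8 = 45.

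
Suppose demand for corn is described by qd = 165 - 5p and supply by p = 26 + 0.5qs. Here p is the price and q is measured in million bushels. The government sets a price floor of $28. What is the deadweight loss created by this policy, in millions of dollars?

Rearranging supply gives qs = 2p - 52. Equilibrium: 165 - 5p = 2p - 52, so 217 = 7p and p* = 31, q* = 10.
Since 28 is below p* = 31, the floor does not bind and the free-market outcome prevails.
Since the control does not bind, no trades are prevented and deadweight loss is zero.

0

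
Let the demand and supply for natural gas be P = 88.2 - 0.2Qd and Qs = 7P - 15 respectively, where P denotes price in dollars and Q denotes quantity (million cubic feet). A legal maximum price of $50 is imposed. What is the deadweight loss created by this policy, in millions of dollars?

Rearranging demand gives Qd = 441 - 5P. Setting quantity demanded equal to quantity supplied, 441 - 5P = 7P - 15, gives P* = 38 and Q* = 251.
The ceiling of 50 is above the equilibrium price 38, so it is not binding; the market clears at P* = 38, Q* = 251.
Since the control does not bind, no trades are prevented and deadweight loss is zero.

0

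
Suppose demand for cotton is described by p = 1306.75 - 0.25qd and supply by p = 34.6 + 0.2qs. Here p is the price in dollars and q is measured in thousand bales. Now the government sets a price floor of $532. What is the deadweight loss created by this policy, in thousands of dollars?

0

Rearranging demand gives qd = 5227 - 4p; rearranging supply gives qs = 5p - 173. Without the control the market clears where 5227 - 4p = 5p - 173, i.e. p* = 600 and q* = 2827.
The floor of 532 is below the equilibrium price 600, so it is not binding; the market clears at p* = 600, q* = 2827.
Since the control does not bind, no trades are prevented and deadweight loss is zero.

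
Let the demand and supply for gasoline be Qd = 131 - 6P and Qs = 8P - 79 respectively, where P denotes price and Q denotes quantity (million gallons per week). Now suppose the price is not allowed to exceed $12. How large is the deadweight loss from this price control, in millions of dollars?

Setting quantity demanded equal to quantity supplied, 131 - 6P = 8P - 79, gives P* = 15 and Q* = 41.
The ceiling of 12 is below the equilibrium price 15, so it binds.
At P = 12: Qd = 131 - 6·12 = 59 and Qs = 8·12 - 79 = 17.
Quantity traded falls to 17. At Q = 17 the demand price is (131 - 17)/6 = 19 and the supply price is (79 + 17)/8 = 12.
Deadweight loss = ½ · (19 - 12) · (41 - 17) = ½ · 7 · 24 = 84.

84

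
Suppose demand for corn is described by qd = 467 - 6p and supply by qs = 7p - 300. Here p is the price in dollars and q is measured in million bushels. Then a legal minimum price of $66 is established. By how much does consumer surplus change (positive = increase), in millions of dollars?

-644

Equilibrium: 467 - 6p = 7p - 300, so 767 = 13p and p* = 59, q* = 113.
Since 66 > 59, the floor is binding.
At p = 66: qd = 467 - 6·66 = 71 and qs = 7·66 - 300 = 162.
Consumer surplus without the control is ½ · (467/6 - 59) · 113 = 12769/12.
With the floor, consumers buy 71 units at 66, so CS = ½ · (467/6 - 66) · 71 = 5041/12.
Change in consumer surplus = 5041/12 - 12769/12 = -644.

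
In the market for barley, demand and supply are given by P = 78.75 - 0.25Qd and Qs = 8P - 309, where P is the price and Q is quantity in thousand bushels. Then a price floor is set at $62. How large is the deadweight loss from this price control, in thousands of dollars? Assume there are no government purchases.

300

Rearranging demand gives Qd = 315 - 4P. In a free market, 315 - 4P = 8P - 309 gives the equilibrium P* = 52, Q* = 107.
The floor of 62 is above the equilibrium price 52, so it binds.
At P = 62: Qd = 315 - 4·62 = 67 and Qs = 8·62 - 309 = 187.
Quantity traded falls to 67. At Q = 67 the demand price is (315 - 67)/4 = 62 and the supply price is (309 + 67)/8 = 47.
Deadweight loss = ½ · (62 - 47) · (107 - 67) = ½ · 15 · 40 = 300.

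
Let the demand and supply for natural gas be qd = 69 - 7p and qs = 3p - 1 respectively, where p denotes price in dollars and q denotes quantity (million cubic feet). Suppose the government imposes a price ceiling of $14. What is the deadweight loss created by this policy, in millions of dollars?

Without the control the market clears where 69 - 7p = 3p - 1, i.e. p* = 7 and q* = 20.
The ceiling of 14 is above the equilibrium price 7, so it is not binding; the market clears at p* = 7, q* = 20.
Since the control does not bind, no trades are prevented and deadweight loss is zero.

0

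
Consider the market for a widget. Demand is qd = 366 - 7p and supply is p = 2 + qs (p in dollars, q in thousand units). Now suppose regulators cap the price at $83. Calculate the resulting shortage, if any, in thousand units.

0

Rearranging supply gives qs = p - 2. Setting quantity demanded equal to quantity supplied, 366 - 7p = p - 2, gives p* = 46 and q* = 44.
Since 83 is above p* = 46, the ceiling does not bind and the free-market outcome prevails.
Since the control does not bind, there is no shortage.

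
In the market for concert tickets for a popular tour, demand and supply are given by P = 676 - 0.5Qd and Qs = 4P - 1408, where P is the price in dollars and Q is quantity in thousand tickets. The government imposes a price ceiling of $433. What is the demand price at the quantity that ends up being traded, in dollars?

514

Rearranging demand gives Qd = 1352 - 2P. In a free market, 1352 - 2P = 4P - 1408 gives the equilibrium P* = 460, Q* = 432.
Since 433 < 460, the ceiling is binding.
At P = 433: Qd = 1352 - 2·433 = 486 and Qs = 4·433 - 1408 = 324.
Only 324 units reach the market. On the demand curve, the marginal buyer's willingness to pay at Q = 324 is (1352 - 324)/2 = 514.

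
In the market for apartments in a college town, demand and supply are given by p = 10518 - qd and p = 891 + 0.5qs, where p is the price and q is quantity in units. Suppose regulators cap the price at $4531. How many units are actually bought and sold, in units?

Rearranging demand gives qd = 10518 - p; rearranging supply gives qs = 2p - 1782. Equilibrium: 10518 - p = 2p - 1782, so 12300 = 3p and p* = 4100, q* = 6418.
Since 4531 is above p* = 4100, the ceiling does not bind and the free-market outcome prevails.

6418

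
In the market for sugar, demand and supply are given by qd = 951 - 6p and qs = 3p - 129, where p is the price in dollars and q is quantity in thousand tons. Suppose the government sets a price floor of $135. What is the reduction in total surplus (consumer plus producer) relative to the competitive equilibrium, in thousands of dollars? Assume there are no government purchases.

2025

Setting quantity demanded equal to quantity supplied, 951 - 6p = 3p - 129, gives p* = 120 and q* = 231.
The floor of 135 is above the equilibrium price 120, so it binds.
At p = 135: qd = 951 - 6·135 = 141 and qs = 3·135 - 129 = 276.
Quantity traded falls to 141. At q = 141 the demand price is (951 - 141)/6 = 135 and the supply price is (129 + 141)/3 = 90.
Deadweight loss = ½ · (135 - 90) · (231 - 141) = ½ · 45 · 90 = 2025.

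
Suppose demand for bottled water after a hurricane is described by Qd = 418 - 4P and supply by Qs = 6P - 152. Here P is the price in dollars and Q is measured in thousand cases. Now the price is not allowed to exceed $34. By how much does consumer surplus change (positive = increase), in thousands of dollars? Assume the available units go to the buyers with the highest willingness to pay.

In a free market, 418 - 4P = 6P - 152 gives the equilibrium P* = 57, Q* = 190.
Because the ceiling (34) lies below the market-clearing price, it is binding.
At P = 34: Qd = 418 - 4·34 = 282 and Qs = 6·34 - 152 = 52.
Consumer surplus without the control is ½ · (104.5 - 57) · 190 = 4512.5.
With the ceiling, 52 units are sold at 34 (assume they go to the highest-value buyers). The demand price at Q = 52 is 91.5, so CS = ½ · [(104.5 - 34) + (91.5 - 34)] · 52 = 3328.
Change in consumer surplus = 3328 - 4512.5 = -1184.5.

-1184.5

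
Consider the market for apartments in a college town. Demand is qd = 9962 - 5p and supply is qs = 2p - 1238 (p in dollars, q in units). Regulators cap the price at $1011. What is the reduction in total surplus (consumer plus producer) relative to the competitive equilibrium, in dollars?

Equilibrium: 9962 - 5p = 2p - 1238, so 11200 = 7p and p* = 1600, q* = 1962.
The ceiling of 1011 is below the equilibrium price 1600, so it binds.
At p = 1011: qd = 9962 - 5·1011 = 4907 and qs = 2·1011 - 1238 = 784.
Quantity traded falls to 784. At q = 784 the demand price is (9962 - 784)/5 = 1835.6 and the supply price is (1238 + 784)/2 = 1011.
Deadweight loss = ½ · (1835.6 - 1011) · (1962 - 784) = ½ · 824.6 · 1178 = 485689.4.

485689.4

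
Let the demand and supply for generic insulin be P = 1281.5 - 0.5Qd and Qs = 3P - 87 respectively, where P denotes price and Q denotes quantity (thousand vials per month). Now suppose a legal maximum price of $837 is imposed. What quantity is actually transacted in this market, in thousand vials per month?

1503

Rearranging demand gives Qd = 2563 - 2P. Without the control the market clears where 2563 - 2P = 3P - 87, i.e. P* = 530 and Q* = 1503.
The ceiling of 837 is above the equilibrium price 530, so it is not binding; the market clears at P* = 530, Q* = 1503.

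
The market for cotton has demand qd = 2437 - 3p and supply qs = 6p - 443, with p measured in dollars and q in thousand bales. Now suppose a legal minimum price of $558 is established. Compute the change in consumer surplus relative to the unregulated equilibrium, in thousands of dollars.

In a free market, 2437 - 3p = 6p - 443 gives the equilibrium p* = 320, q* = 1477.
Since 558 > 320, the floor is binding.
At p = 558: qd = 2437 - 3·558 = 763 and qs = 6·558 - 443 = 2905.
Consumer surplus without the control is ½ · (2437/3 - 320) · 1477 = 2181529/6.
With the floor, consumers buy 763 units at 558, so CS = ½ · (2437/3 - 558) · 763 = 582169/6.
Change in consumer surplus = 582169/6 - 2181529/6 = -266560.

-266560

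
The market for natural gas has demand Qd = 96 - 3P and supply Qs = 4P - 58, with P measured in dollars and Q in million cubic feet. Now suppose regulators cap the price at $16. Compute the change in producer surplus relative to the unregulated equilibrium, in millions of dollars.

In a free market, 96 - 3P = 4P - 58 gives the equilibrium P* = 22, Q* = 30.
Since 16 < 22, the ceiling is binding.
At P = 16: Qd = 96 - 3·16 = 48 and Qs = 4·16 - 58 = 6.
Producer surplus without the control is ½ · (22 - 14.5) · 30 = 112.5.
With the ceiling, producers sell 6 units at 16, so PS = ½ · (16 - 14.5) · 6 = 4.5.
Change in producer surplus = 4.5 - 112.5 = -108.

-108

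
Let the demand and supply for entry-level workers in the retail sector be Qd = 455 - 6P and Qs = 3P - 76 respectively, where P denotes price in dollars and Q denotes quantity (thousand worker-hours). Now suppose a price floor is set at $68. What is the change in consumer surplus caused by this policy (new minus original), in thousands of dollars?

Equilibrium: 455 - 6P = 3P - 76, so 531 = 9P and P* = 59, Q* = 101.
The floor of 68 is above the equilibrium price 59, so it binds.
At P = 68: Qd = 455 - 6·68 = 47 and Qs = 3·68 - 76 = 128.
Consumer surplus without the control is ½ · (455/6 - 59) · 101 = 10201/12.
With the floor, consumers buy 47 units at 68, so CS = ½ · (455/6 - 68) · 47 = 2209/12.
Change in consumer surplus = 2209/12 - 10201/12 = -666.

-666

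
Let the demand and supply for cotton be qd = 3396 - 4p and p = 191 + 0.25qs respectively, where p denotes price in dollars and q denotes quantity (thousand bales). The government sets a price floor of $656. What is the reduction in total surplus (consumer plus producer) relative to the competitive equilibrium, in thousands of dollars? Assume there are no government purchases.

Rearranging supply gives qs = 4p - 764. In a free market, 3396 - 4p = 4p - 764 gives the equilibrium p* = 520, q* = 1316.
Because the floor (656) lies above the market-clearing price, it is binding.
At p = 656: qd = 3396 - 4·656 = 772 and qs = 4·656 - 764 = 1860.
Quantity traded falls to 772. At q = 772 the demand price is (3396 - 772)/4 = 656 and the supply price is (764 + 772)/4 = 384.
Deadweight loss = ½ · (656 - 384) · (1316 - 772) = ½ · 272 · 544 = 73984.

73984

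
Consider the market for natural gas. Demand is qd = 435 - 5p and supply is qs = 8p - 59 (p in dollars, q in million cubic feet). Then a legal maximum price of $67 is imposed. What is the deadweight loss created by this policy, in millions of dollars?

Without the control the market clears where 435 - 5p = 8p - 59, i.e. p* = 38 and q* = 245.
Since 67 is above p* = 38, the ceiling does not bind and the free-market outcome prevails.
Since the control does not bind, no trades are prevented and deadweight loss is zero.

0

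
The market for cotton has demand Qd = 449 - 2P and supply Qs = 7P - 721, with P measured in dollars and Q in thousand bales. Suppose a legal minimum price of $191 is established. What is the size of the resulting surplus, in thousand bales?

Without the control the market clears where 449 - 2P = 7P - 721, i.e. P* = 130 and Q* = 189.
The floor of 191 is above the equilibrium price 130, so it binds.
At P = 191: Qd = 449 - 2·191 = 67 and Qs = 7·191 - 721 = 616.
Surplus = Qs - Qd = 616 - 67 = 549.

549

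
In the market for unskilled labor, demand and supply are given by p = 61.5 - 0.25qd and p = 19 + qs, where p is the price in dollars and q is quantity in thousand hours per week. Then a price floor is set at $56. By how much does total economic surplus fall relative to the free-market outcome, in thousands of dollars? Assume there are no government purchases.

90

Rearranging demand gives qd = 246 - 4p; rearranging supply gives qs = p - 19. Without the control the market clears where 246 - 4p = p - 19, i.e. p* = 53 and q* = 34.
Since 56 > 53, the floor is binding.
At p = 56: qd = 246 - 4·56 = 22 and qs = 56 - 19 = 37.
Quantity traded falls to 22. At q = 22 the demand price is (246 - 22)/4 = 56 and the supply price is 19 + 22 = 41.
Deadweight loss = ½ · (56 - 41) · (34 - 22) = ½ · 15 · 12 = 90.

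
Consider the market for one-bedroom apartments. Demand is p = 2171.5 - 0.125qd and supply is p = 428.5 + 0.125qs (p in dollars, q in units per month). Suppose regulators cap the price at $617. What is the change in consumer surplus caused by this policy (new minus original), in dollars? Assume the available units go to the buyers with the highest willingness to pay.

Rearranging demand gives qd = 17372 - 8p; rearranging supply gives qs = 8p - 3428. Without the control the market clears where 17372 - 8p = 8p - 3428, i.e. p* = 1300 and q* = 6972.
The ceiling of 617 is below the equilibrium price 1300, so it binds.
At p = 617: qd = 17372 - 8·617 = 12436 and qs = 8·617 - 3428 = 1508.
Consumer surplus without the control is ½ · (2171.5 - 1300) · 6972 = 3038049.
With the ceiling, 1508 units are sold at 617 (assume they go to the highest-value buyers). The demand price at q = 1508 is 1983, so CS = ½ · [(2171.5 - 617) + (1983 - 617)] · 1508 = 2202057.
Change in consumer surplus = 2202057 - 3038049 = -835992.

-835992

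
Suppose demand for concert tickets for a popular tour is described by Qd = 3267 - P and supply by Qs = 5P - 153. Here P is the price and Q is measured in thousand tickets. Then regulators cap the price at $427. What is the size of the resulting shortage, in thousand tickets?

858

In a free market, 3267 - P = 5P - 153 gives the equilibrium P* = 570, Q* = 2697.
The ceiling of 427 is below the equilibrium price 570, so it binds.
At P = 427: Qd = 3267 - 427 = 2840 and Qs = 5·427 - 153 = 1982.
Shortage = Qd - Qs = 2840 - 1982 = 858.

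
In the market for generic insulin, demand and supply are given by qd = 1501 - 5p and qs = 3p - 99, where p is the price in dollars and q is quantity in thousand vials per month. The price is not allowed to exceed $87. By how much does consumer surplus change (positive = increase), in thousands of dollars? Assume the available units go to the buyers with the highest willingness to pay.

6813.9

Without the control the market clears where 1501 - 5p = 3p - 99, i.e. p* = 200 and q* = 501.
The ceiling of 87 is below the equilibrium price 200, so it binds.
At p = 87: qd = 1501 - 5·87 = 1066 and qs = 3·87 - 99 = 162.
Consumer surplus without the control is ½ · (300.2 - 200) · 501 = 25100.1.
With the ceiling, 162 units are sold at 87 (assume they go to the highest-value buyers). The demand price at q = 162 is 267.8, so CS = ½ · [(300.2 - 87) + (267.8 - 87)] · 162 = 31914.
Change in consumer surplus = 31914 - 25100.1 = 6813.9.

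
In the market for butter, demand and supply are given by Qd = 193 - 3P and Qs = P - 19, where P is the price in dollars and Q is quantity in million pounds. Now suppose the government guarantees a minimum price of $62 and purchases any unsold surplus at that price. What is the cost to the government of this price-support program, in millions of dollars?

Without the control the market clears where 193 - 3P = P - 19, i.e. P* = 53 and Q* = 34.
Because the floor (62) lies above the market-clearing price, it is binding.
At P = 62: Qd = 193 - 3·62 = 7 and Qs = 62 - 19 = 43.
Surplus = Qs - Qd = 36.
Government expenditure = surplus × support price = 36 × 62 = 2232.

2232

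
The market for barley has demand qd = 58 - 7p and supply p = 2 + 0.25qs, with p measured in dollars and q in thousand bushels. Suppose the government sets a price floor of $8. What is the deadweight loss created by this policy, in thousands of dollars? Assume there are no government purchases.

Rearranging supply gives qs = 4p - 8. Equilibrium: 58 - 7p = 4p - 8, so 66 = 11p and p* = 6, q* = 16.
The floor of 8 is above the equilibrium price 6, so it binds.
At p = 8: qd = 58 - 7·8 = 2 and qs = 4·8 - 8 = 24.
Quantity traded falls to 2. At q = 2 the demand price is (58 - 2)/7 = 8 and the supply price is (8 + 2)/4 = 2.5.
Deadweight loss = ½ · (8 - 2.5) · (16 - 2) = ½ · 5.5 · 14 = 38.5.

38.5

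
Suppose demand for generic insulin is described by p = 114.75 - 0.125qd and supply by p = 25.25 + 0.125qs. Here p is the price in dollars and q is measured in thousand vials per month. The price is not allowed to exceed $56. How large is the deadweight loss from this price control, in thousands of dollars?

Rearranging demand gives qd = 918 - 8p; rearranging supply gives qs = 8p - 202. Setting quantity demanded equal to quantity supplied, 918 - 8p = 8p - 202, gives p* = 70 and q* = 358.
The ceiling of 56 is below the equilibrium price 70, so it binds.
At p = 56: qd = 918 - 8·56 = 470 and qs = 8·56 - 202 = 246.
Quantity traded falls to 246. At q = 246 the demand price is (918 - 246)/8 = 84 and the supply price is (202 + 246)/8 = 56.
Deadweight loss = ½ · (84 - 56) · (358 - 246) = ½ · 28 · 112 = 1568.

1568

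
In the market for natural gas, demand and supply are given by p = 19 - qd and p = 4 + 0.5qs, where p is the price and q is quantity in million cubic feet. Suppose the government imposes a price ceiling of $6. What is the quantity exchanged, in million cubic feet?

Rearranging demand gives qd = 19 - p; rearranging supply gives qs = 2p - 8. Setting quantity demanded equal to quantity supplied, 19 - p = 2p - 8, gives p* = 9 and q* = 10.
The ceiling of 6 is below the equilibrium price 9, so it binds.
At p = 6: qd = 19 - 6 = 13 and qs = 2·6 - 8 = 4.
The quantity actually transacted is the short side, supply: 4.

4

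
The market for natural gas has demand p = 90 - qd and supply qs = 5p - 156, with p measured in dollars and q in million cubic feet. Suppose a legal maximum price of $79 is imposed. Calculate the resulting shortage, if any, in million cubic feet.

0

Rearranging demand gives qd = 90 - p. Equilibrium: 90 - p = 5p - 156, so 246 = 6p and p* = 41, q* = 49.
The ceiling of 79 is above the equilibrium price 41, so it is not binding; the market clears at p* = 41, q* = 49.
Since the control does not bind, there is no shortage.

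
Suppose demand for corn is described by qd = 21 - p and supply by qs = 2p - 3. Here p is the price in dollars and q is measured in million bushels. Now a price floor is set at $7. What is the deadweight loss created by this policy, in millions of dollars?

Setting quantity demanded equal to quantity supplied, 21 - p = 2p - 3, gives p* = 8 and q* = 13.
Since 7 is below p* = 8, the floor does not bind and the free-market outcome prevails.
Since the control does not bind, no trades are prevented and deadweight loss is zero.

0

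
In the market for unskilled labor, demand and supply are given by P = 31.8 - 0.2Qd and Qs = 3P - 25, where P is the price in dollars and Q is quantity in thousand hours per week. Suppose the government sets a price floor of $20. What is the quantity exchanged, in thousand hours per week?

44

Rearranging demand gives Qd = 159 - 5P. Without the control the market clears where 159 - 5P = 3P - 25, i.e. P* = 23 and Q* = 44.
The floor of 20 is below the equilibrium price 23, so it is not binding; the market clears at P* = 23, Q* = 44.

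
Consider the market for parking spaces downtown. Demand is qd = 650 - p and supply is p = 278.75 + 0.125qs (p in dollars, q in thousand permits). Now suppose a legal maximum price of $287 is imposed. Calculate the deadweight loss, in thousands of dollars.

Rearranging supply gives qs = 8p - 2230. Equilibrium: 650 - p = 8p - 2230, so 2880 = 9p and p* = 320, q* = 330.
The ceiling of 287 is below the equilibrium price 320, so it binds.
At p = 287: qd = 650 - 287 = 363 and qs = 8·287 - 2230 = 66.
Quantity traded falls to 66. At q = 66 the demand price is 650 - 66 = 584 and the supply price is (2230 + 66)/8 = 287.
Deadweight loss = ½ · (584 - 287) · (330 - 66) = ½ · 297 · 264 = 39204.

39204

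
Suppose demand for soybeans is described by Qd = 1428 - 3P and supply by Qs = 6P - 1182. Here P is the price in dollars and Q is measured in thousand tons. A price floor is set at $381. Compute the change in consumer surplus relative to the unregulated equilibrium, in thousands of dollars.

In a free market, 1428 - 3P = 6P - 1182 gives the equilibrium P* = 290, Q* = 558.
The floor of 381 is above the equilibrium price 290, so it binds.
At P = 381: Qd = 1428 - 3·381 = 285 and Qs = 6·381 - 1182 = 1104.
Consumer surplus without the control is ½ · (476 - 290) · 558 = 51894.
With the floor, consumers buy 285 units at 381, so CS = ½ · (476 - 381) · 285 = 13537.5.
Change in consumer surplus = 13537.5 - 51894 = -38356.5.

-38356.5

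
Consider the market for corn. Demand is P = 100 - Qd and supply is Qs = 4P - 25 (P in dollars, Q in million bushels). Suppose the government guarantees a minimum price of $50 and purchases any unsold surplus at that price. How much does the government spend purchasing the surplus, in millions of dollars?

Rearranging demand gives Qd = 100 - P. Setting quantity demanded equal to quantity supplied, 100 - P = 4P - 25, gives P* = 25 and Q* = 75.
The floor of 50 is above the equilibrium price 25, so it binds.
At P = 50: Qd = 100 - 50 = 50 and Qs = 4·50 - 25 = 175.
Surplus = Qs - Qd = 125.
Government expenditure = surplus × support price = 125 × 50 = 6250.

6250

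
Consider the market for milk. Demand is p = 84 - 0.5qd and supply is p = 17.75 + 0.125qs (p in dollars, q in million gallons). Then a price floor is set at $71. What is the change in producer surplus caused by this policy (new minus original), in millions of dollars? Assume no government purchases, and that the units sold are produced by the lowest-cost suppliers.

640

Rearranging demand gives qd = 168 - 2p; rearranging supply gives qs = 8p - 142. Setting quantity demanded equal to quantity supplied, 168 - 2p = 8p - 142, gives p* = 31 and q* = 106.
Since 71 > 31, the floor is binding.
At p = 71: qd = 168 - 2·71 = 26 and qs = 8·71 - 142 = 426.
Producer surplus without the control is ½ · (31 - 17.75) · 106 = 702.25.
With the floor, 26 units are sold at 71. The supply price at q = 26 is 21, so PS = ½ · [(71 - 17.75) + (71 - 21)] · 26 = 1342.25.
Change in producer surplus = 1342.25 - 702.25 = 640.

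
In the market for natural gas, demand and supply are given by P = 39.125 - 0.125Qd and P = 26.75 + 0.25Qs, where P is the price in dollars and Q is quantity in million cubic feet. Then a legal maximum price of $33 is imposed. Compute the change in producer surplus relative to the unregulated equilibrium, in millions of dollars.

-58

Rearranging demand gives Qd = 313 - 8P; rearranging supply gives Qs = 4P - 107. In a free market, 313 - 8P = 4P - 107 gives the equilibrium P* = 35, Q* = 33.
Because the ceiling (33) lies below the market-clearing price, it is binding.
At P = 33: Qd = 313 - 8·33 = 49 and Qs = 4·33 - 107 = 25.
Producer surplus without the control is ½ · (35 - 26.75) · 33 = 136.125.
With the ceiling, producers sell 25 units at 33, so PS = ½ · (33 - 26.75) · 25 = 78.125.
Change in producer surplus = 78.125 - 136.125 = -58.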